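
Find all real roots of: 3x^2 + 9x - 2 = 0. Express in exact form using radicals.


Using the quadratic formula: x = (-b ± sqrt(b^2 - 4ac)) / (2a)
Here a = 3, b = 9, c = -2
Discriminant = b^2 - 4ac = 9^2 - 4(3)(-2) = 81 + 24 = 105
Since discriminant = 105 > 0, there are two real roots.
x = (-9 ± sqrt(105)) / 6
Numerically: x ≈ 0.2078 or x ≈ -3.2078

x = (-9 + sqrt(105)) / 6 or x = (-9 - sqrt(105)) / 6


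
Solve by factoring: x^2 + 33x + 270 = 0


We need two numbers that multiply to 270 and add to 33.
Those numbers are 15 and 18 (since 15 * 18 = 270 and 15 + 18 = 33).
So x^2 + 33x + 270 = (x + 15)(x + 18) = 0
Setting each factor to zero: x = -15 or x = -18

x = -18, x = -15


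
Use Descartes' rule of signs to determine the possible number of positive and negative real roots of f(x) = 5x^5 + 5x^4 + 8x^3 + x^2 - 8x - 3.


Descartes' rule of signs:

For positive roots, count sign changes in f(x) = 5x^5 + 5x^4 + 8x^3 + x^2 - 8x - 3:
Signs of coefficients: +, +, +, +, -, -
Number of sign changes: 1
Possible positive real roots: 1

For negative roots, examine f(-x) = -5x^5 + 5x^4 - 8x^3 + x^2 + 8x - 3:
Signs of coefficients: -, +, -, +, +, -
Number of sign changes: 4
Possible negative real roots: 4, 2, 0

Positive roots: 1; Negative roots: 4 or 2 or 0


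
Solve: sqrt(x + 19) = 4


Square both sides: x + 19 = 4^2 = 16
x = 16 - 19 = -3
x = -3
Check: sqrt(1*(-3) + 19) = sqrt(16) = 4 ✓

x = -3


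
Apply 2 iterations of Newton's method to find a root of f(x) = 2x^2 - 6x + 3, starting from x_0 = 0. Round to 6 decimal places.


Newton's method: x_(n+1) = x_n - f(x_n)/f'(x_n)
f(x) = 2x^2 - 6x + 3
f'(x) = 4x - 6

Iteration 1:
  f(0.000000) = 3.000000
  f'(0.000000) = -6.000000
  x_1 = 0.000000 - (3.000000)/(-6.000000) = 0.500000

Iteration 2:
  f(0.500000) = 0.500000
  f'(0.500000) = -4.000000
  x_2 = 0.500000 - (0.500000)/(-4.000000) = 0.625000

x_2 = 0.625000


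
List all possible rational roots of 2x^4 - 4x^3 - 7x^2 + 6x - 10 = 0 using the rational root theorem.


Rational root theorem: possible roots are ±p/q where:
  p divides the constant term (-10): p ∈ {1, 2, 5, 10}
  q divides the leading coefficient (2): q ∈ {1, 2}

All possible rational roots: -10, -5, -5/2, -2, -1, -1/2, 1/2, 1, 2, 5/2, 5, 10

-10, -5, -5/2, -2, -1, -1/2, 1/2, 1, 2, 5/2, 5, 10


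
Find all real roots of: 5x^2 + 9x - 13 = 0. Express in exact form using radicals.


Using the quadratic formula: x = (-b ± sqrt(b^2 - 4ac)) / (2a)
Here a = 5, b = 9, c = -13
Discriminant = b^2 - 4ac = 9^2 - 4(5)(-13) = 81 + 260 = 341
Since discriminant = 341 > 0, there are two real roots.
x = (-9 ± sqrt(341)) / 10
Numerically: x ≈ 0.9466 or x ≈ -2.7466

x = (-9 + sqrt(341)) / 10 or x = (-9 - sqrt(341)) / 10


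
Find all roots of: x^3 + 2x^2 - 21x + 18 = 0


Let p(x) = x^3 + 2x^2 - 21x + 18. By the rational root theorem (leading coefficient 1), any rational root is an integer divisor of 18: try ±1, ±2, ... in turn.
Test x = 1: value = 0 ✓, so (x - 1) is a factor.
Synthetic division by (x - 1): bring down 1; 1(1) + 2 = 3; 3(1) - 21 = -18; (-18)(1) + 18 = 0 → quotient x^2 + 3x - 18, remainder 0.
Solve the quadratic x^2 + 3x - 18 = 0: discriminant = 3^2 - 4(1)(-18) = 9 + 72 = 81.
sqrt(81) = 9, so x = (-3 ± 9)/2: x = 3 or x = -6.
Collecting all roots found:

x = -6, x = 1, x = 3


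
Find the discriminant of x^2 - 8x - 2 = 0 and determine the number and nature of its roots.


For ax^2 + bx + c = 0, discriminant D = b^2 - 4ac
Here a = 1, b = -8, c = -2
D = (-8)^2 - 4(1)(-2) = 64 + 8 = 72

D = 72 > 0 but not a perfect square
The equation has 2 distinct real irrational roots.

Discriminant = 72, 2 distinct real irrational roots


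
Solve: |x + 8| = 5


An absolute value equation |expr| = 5 gives two cases:
Case 1: x + 8 = 5
  x = -3, so x = -3
Case 2: x + 8 = -5
  x = -13, so x = -13

x = -13, x = -3


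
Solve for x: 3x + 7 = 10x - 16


Starting with: 3x + 7 = 10x - 16
Move all x terms to left: (3 - 10)x = -16 - 7
Simplify: -7x = -23
Divide both sides by -7: x = 23/7

x = 23/7


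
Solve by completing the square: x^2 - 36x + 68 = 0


Start: x^2 - 36x + 68 = 0
Move constant: x^2 - 36x = -68
Half of -36 is -18, squared is 324
Add 324 to both sides: x^2 - 36x + 324 = 256
(x - 18)^2 = 256
x - 18 = ±16
x = 18 + 16 = 34 or x = 18 - 16 = 2

x = 2, x = 34


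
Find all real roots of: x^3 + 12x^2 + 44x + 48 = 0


Let p(x) = x^3 + 12x^2 + 44x + 48. By the rational root theorem (leading coefficient 1), any rational root is an integer divisor of 48: try ±1, ±2, ... in turn.
Test x = 1: value = 105 ≠ 0.
Test x = -1: value = 15 ≠ 0.
Test x = 2: value = 192 ≠ 0.
Test x = -2: value = 0 ✓, so (x + 2) is a factor.
Synthetic division by (x + 2): bring down 1; 1(-2) + 12 = 10; 10(-2) + 44 = 24; 24(-2) + 48 = 0 → quotient x^2 + 10x + 24, remainder 0.
Solve the quadratic x^2 + 10x + 24 = 0: discriminant = 10^2 - 4(1)(24) = 100 - 96 = 4.
sqrt(4) = 2, so x = (-10 ± 2)/2: x = -4 or x = -6.

x = -6, x = -4, x = -2


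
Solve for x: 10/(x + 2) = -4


Multiply both sides by (x + 2): 10 = -4(x + 2)
Distribute: 10 = -4x - 8
-4x = 10 + 8 = 18
x = -9/2

x = -9/2


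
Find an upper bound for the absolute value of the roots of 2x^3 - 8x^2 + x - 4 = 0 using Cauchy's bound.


Cauchy's bound: all roots r satisfy |r| <= 1 + max(|a_i/a_n|) for i = 0,...,n-1
where a_n is the leading coefficient.

Coefficients: [2, -8, 1, -4]
Leading coefficient a_n = 2
Ratios |a_i/a_n|: 4, 1/2, 2
Maximum ratio: 4
Cauchy's bound: |r| <= 1 + 4 = 5

Upper bound = 5


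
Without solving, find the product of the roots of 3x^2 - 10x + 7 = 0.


By Vieta's formulas for ax^2 + bx + c = 0:
  Sum of roots = -b/a
  Product of roots = c/a

Here a = 3, b = -10, c = 7
Sum = -(-10)/3 = 10/3
Product = 7/3 = 7/3

Product = 7/3


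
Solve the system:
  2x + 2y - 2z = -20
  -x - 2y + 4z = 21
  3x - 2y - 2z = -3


Using Cramer's rule. Expand each determinant along the first row.
D  = 2*[(-2)*(-2) - 4*(-2)] - 2*[(-1)*(-2) - 4*3] + (-2)*[(-1)*(-2) - (-2)*3]
  = 2*(12) - 2*(-10) + (-2)*(8) = 28
Dx = (-20)*[(-2)*(-2) - 4*(-2)] - 2*[21*(-2) - 4*(-3)] + (-2)*[21*(-2) - (-2)*(-3)]
  = (-20)*(12) - 2*(-30) + (-2)*(-48) = -84
Dy = 2*[21*(-2) - 4*(-3)] - (-20)*[(-1)*(-2) - 4*3] + (-2)*[(-1)*(-3) - 21*3]
  = 2*(-30) - (-20)*(-10) + (-2)*(-60) = -140
Dz = 2*[(-2)*(-3) - 21*(-2)] - 2*[(-1)*(-3) - 21*3] + (-20)*[(-1)*(-2) - (-2)*3]
  = 2*(48) - 2*(-60) + (-20)*(8) = 56
x = Dx/D = -84/28 = -3, y = Dy/D = -140/28 = -5, z = Dz/D = 56/28 = 2
Check eq1: (2)(-3) + (2)(-5) + (-2)(2) = -20 = -20 ✓
Check eq2: (-1)(-3) + (-2)(-5) + (4)(2) = 21 = 21 ✓
Check eq3: (3)(-3) + (-2)(-5) + (-2)(2) = -3 = -3 ✓

x = -3, y = -5, z = 2


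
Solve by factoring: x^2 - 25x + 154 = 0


We need two numbers that multiply to 154 and add to -25.
Those numbers are -14 and -11 (since (-14) * (-11) = 154 and (-14) + (-11) = -25).
So x^2 - 25x + 154 = (x - 14)(x - 11) = 0
Setting each factor to zero: x = 14 or x = 11

x = 11, x = 14


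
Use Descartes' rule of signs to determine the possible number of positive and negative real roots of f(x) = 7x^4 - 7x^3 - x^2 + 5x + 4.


Descartes' rule of signs:

For positive roots, count sign changes in f(x) = 7x^4 - 7x^3 - x^2 + 5x + 4:
Signs of coefficients: +, -, -, +, +
Number of sign changes: 2
Possible positive real roots: 2, 0

For negative roots, examine f(-x) = 7x^4 + 7x^3 - x^2 - 5x + 4:
Signs of coefficients: +, +, -, -, +
Number of sign changes: 2
Possible negative real roots: 2, 0

Positive roots: 2 or 0; Negative roots: 2 or 0


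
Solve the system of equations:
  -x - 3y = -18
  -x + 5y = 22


Using Cramer's rule:
Determinant D = (-1)(5) - (-1)(-3) = -5 - 3 = -8
Dx = (-18)(5) - (22)(-3) = -90 + 66 = -24
Dy = (-1)(22) - (-1)(-18) = -22 - 18 = -40
x = Dx/D = -24/-8 = 3
y = Dy/D = -40/-8 = 5

x = 3, y = 5


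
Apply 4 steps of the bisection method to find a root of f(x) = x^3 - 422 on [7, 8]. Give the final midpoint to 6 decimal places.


f(x) = x^3 - 422
f(7) = -79 < 0
f(8) = 90 > 0

Step 1: midpoint = (7.000000 + 8.000000)/2 = 7.500000
  f(7.500000) = -0.125000
  f(mid) < 0, so root is in [7.500000, 8.000000]

Step 2: midpoint = (7.500000 + 8.000000)/2 = 7.750000
  f(7.750000) = 43.484375
  f(mid) > 0, so root is in [7.500000, 7.750000]

Step 3: midpoint = (7.500000 + 7.750000)/2 = 7.625000
  f(7.625000) = 21.322266
  f(mid) > 0, so root is in [7.500000, 7.625000]

Step 4: midpoint = (7.500000 + 7.625000)/2 = 7.562500
  f(7.562500) = 10.510010
  f(mid) > 0, so root is in [7.500000, 7.562500]

midpoint = 7.562500


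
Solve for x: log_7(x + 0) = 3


Convert to exponential form: x + 0 = 7^3 = 343
x = 343 - 0 = 343
Check: log_7(343 + 0) = log_7(343) = log_7(343) = 3 ✓

x = 343


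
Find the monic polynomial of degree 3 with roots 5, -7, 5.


A monic polynomial with roots 5, -7, 5 is:
p(x) = (x - 5)(x + 7)(x - 5)
After multiplying by (x - 5): x - 5
After multiplying by (x + 7): x^2 + 2x - 35
After multiplying by (x - 5): x^3 - 3x^2 - 45x + 175

x^3 - 3x^2 - 45x + 175


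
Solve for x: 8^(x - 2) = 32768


Express both sides with the same base.
32768 = 8^5
Since the bases match, equate exponents: x - 2 = 5
So x = 5 - (-2) = 7

x = 7


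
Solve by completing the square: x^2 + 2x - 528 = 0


Start: x^2 + 2x - 528 = 0
Move constant: x^2 + 2x = 528
Half of 2 is 1, squared is 1
Add 1 to both sides: x^2 + 2x + 1 = 529
(x + 1)^2 = 529
x + 1 = ±23
x = -1 + 23 = 22 or x = -1 - 23 = -24

x = -24, x = 22


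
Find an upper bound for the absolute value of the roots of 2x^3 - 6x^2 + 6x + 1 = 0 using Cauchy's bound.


Cauchy's bound: all roots r satisfy |r| <= 1 + max(|a_i/a_n|) for i = 0,...,n-1
where a_n is the leading coefficient.

Coefficients: [2, -6, 6, 1]
Leading coefficient a_n = 2
Ratios |a_i/a_n|: 3, 3, 1/2
Maximum ratio: 3
Cauchy's bound: |r| <= 1 + 3 = 4

Upper bound = 4


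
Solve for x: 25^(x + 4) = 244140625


Express both sides with the same base.
244140625 = 25^6
Since the bases match, equate exponents: x + 4 = 6
So x = 6 - (4) = 2

x = 2


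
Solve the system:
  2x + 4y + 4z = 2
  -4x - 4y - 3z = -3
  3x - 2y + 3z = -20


Using Cramer's rule. Expand each determinant along the first row.
D  = 2*[(-4)*3 - (-3)*(-2)] - 4*[(-4)*3 - (-3)*3] + 4*[(-4)*(-2) - (-4)*3]
  = 2*(-18) - 4*(-3) + 4*(20) = 56
Dx = 2*[(-4)*3 - (-3)*(-2)] - 4*[(-3)*3 - (-3)*(-20)] + 4*[(-3)*(-2) - (-4)*(-20)]
  = 2*(-18) - 4*(-69) + 4*(-74) = -56
Dy = 2*[(-3)*3 - (-3)*(-20)] - 2*[(-4)*3 - (-3)*3] + 4*[(-4)*(-20) - (-3)*3]
  = 2*(-69) - 2*(-3) + 4*(89) = 224
Dz = 2*[(-4)*(-20) - (-3)*(-2)] - 4*[(-4)*(-20) - (-3)*3] + 2*[(-4)*(-2) - (-4)*3]
  = 2*(74) - 4*(89) + 2*(20) = -168
x = Dx/D = -56/56 = -1, y = Dy/D = 224/56 = 4, z = Dz/D = -168/56 = -3
Check eq1: (2)(-1) + (4)(4) + (4)(-3) = 2 = 2 ✓
Check eq2: (-4)(-1) + (-4)(4) + (-3)(-3) = -3 = -3 ✓
Check eq3: (3)(-1) + (-2)(4) + (3)(-3) = -20 = -20 ✓

x = -1, y = 4, z = -3


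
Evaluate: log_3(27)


We need the exponent such that 3^? = 27
3^3 = 27
Therefore log_3(27) = 3

3


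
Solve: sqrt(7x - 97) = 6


Square both sides: 7x - 97 = 6^2 = 36
7x = 36 + 97 = 133
x = 19
Check: sqrt(7*19 - 97) = sqrt(36) = 6 ✓

x = 19


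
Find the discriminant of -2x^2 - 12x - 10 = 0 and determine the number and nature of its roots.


For ax^2 + bx + c = 0, discriminant D = b^2 - 4ac
Here a = -2, b = -12, c = -10
D = (-12)^2 - 4(-2)(-10) = 144 - 80 = 64

D = 64 > 0 and is a perfect square (sqrt = 8)
The equation has 2 distinct real rational roots.

Discriminant = 64, 2 distinct real rational roots


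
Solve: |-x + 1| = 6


An absolute value equation |expr| = 6 gives two cases:
Case 1: -x + 1 = 6
  -x = 5, so x = -5
Case 2: -x + 1 = -6
  -x = -7, so x = 7

x = -5, x = 7


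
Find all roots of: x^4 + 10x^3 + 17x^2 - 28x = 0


The constant term is 0, so x = 0 is a root. Factor out x:
  x^3 + 10x^2 + 17x - 28 = 0
Let p(x) = x^3 + 10x^2 + 17x - 28. By the rational root theorem (leading coefficient 1), any rational root is an integer divisor of 28: try ±1, ±2, ... in turn.
Test x = 1: value = 0 ✓, so (x - 1) is a factor.
Synthetic division by (x - 1): bring down 1; 1(1) + 10 = 11; 11(1) + 17 = 28; 28(1) - 28 = 0 → quotient x^2 + 11x + 28, remainder 0.
Solve the quadratic x^2 + 11x + 28 = 0: discriminant = 11^2 - 4(1)(28) = 121 - 112 = 9.
sqrt(9) = 3, so x = (-11 ± 3)/2: x = -4 or x = -7.
Collecting all roots found:

x = -7, x = -4, x = 0, x = 1


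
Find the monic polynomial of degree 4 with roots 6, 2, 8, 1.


A monic polynomial with roots 6, 2, 8, 1 is:
p(x) = (x - 6)(x - 2)(x - 8)(x - 1)
After multiplying by (x - 6): x - 6
After multiplying by (x - 2): x^2 - 8x + 12
After multiplying by (x - 8): x^3 - 16x^2 + 76x - 96
After multiplying by (x - 1): x^4 - 17x^3 + 92x^2 - 172x + 96

x^4 - 17x^3 + 92x^2 - 172x + 96


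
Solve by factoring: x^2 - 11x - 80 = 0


We need two numbers that multiply to -80 and add to -11.
Those numbers are 5 and -16 (since 5 * (-16) = -80 and 5 + (-16) = -11).
So x^2 - 11x - 80 = (x + 5)(x - 16) = 0
Setting each factor to zero: x = -5 or x = 16

x = -5, x = 16


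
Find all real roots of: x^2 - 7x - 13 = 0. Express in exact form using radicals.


Using the quadratic formula: x = (-b ± sqrt(b^2 - 4ac)) / (2a)
Here a = 1, b = -7, c = -13
Discriminant = b^2 - 4ac = (-7)^2 - 4(1)(-13) = 49 + 52 = 101
Since discriminant = 101 > 0, there are two real roots.
x = (7 ± sqrt(101)) / 2
Numerically: x ≈ 8.5249 or x ≈ -1.5249

x = (7 + sqrt(101)) / 2 or x = (7 - sqrt(101)) / 2


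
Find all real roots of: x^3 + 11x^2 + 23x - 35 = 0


Let p(x) = x^3 + 11x^2 + 23x - 35. By the rational root theorem (leading coefficient 1), any rational root is an integer divisor of 35: try ±1, ±2, ... in turn.
Test x = 1: value = 0 ✓, so (x - 1) is a factor.
Synthetic division by (x - 1): bring down 1; 1(1) + 11 = 12; 12(1) + 23 = 35; 35(1) - 35 = 0 → quotient x^2 + 12x + 35, remainder 0.
Solve the quadratic x^2 + 12x + 35 = 0: discriminant = 12^2 - 4(1)(35) = 144 - 140 = 4.
sqrt(4) = 2, so x = (-12 ± 2)/2: x = -5 or x = -7.

x = -7, x = -5, x = 1


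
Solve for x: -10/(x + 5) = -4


Multiply both sides by (x + 5): -10 = -4(x + 5)
Distribute: -10 = -4x - 20
-4x = -10 + 20 = 10
x = -5/2

x = -5/2


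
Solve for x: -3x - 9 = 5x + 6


Starting with: -3x - 9 = 5x + 6
Move all x terms to left: (-3 - 5)x = 6 + 9
Simplify: -8x = 15
Divide both sides by -8: x = -15/8

x = -15/8


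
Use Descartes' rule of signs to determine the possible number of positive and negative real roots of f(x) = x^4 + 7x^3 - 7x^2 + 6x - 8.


Descartes' rule of signs:

For positive roots, count sign changes in f(x) = x^4 + 7x^3 - 7x^2 + 6x - 8:
Signs of coefficients: +, +, -, +, -
Number of sign changes: 3
Possible positive real roots: 3, 1

For negative roots, examine f(-x) = x^4 - 7x^3 - 7x^2 - 6x - 8:
Signs of coefficients: +, -, -, -, -
Number of sign changes: 1
Possible negative real roots: 1

Positive roots: 3 or 1; Negative roots: 1


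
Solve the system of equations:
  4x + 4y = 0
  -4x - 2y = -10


Using Cramer's rule:
Determinant D = (4)(-2) - (-4)(4) = -8 + 16 = 8
Dx = (0)(-2) - (-10)(4) = 0 + 40 = 40
Dy = (4)(-10) - (-4)(0) = -40 - 0 = -40
x = Dx/D = 40/8 = 5
y = Dy/D = -40/8 = -5

x = 5, y = -5


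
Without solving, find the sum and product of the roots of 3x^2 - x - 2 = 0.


By Vieta's formulas for ax^2 + bx + c = 0:
  Sum of roots = -b/a
  Product of roots = c/a

Here a = 3, b = -1, c = -2
Sum = -(-1)/3 = 1/3
Product = -2/3 = -2/3

Sum = 1/3, Product = -2/3


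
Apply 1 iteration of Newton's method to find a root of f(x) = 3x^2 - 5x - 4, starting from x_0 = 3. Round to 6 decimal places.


Newton's method: x_(n+1) = x_n - f(x_n)/f'(x_n)
f(x) = 3x^2 - 5x - 4
f'(x) = 6x - 5

Iteration 1:
  f(3.000000) = 8.000000
  f'(3.000000) = 13.000000
  x_1 = 3.000000 - (8.000000)/(13.000000) = 2.384615

x_1 = 2.384615


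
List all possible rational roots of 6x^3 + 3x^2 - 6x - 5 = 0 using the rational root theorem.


Rational root theorem: possible roots are ±p/q where:
  p divides the constant term (-5): p ∈ {1, 5}
  q divides the leading coefficient (6): q ∈ {1, 2, 3, 6}

All possible rational roots: -5, -5/2, -5/3, -1, -5/6, -1/2, -1/3, -1/6, 1/6, 1/3, 1/2, 5/6, 1, 5/3, 5/2, 5

-5, -5/2, -5/3, -1, -5/6, -1/2, -1/3, -1/6, 1/6, 1/3, 1/2, 5/6, 1, 5/3, 5/2, 5


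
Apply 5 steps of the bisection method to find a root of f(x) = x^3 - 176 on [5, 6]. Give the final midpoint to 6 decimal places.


f(x) = x^3 - 176
f(5) = -51 < 0
f(6) = 40 > 0

Step 1: midpoint = (5.000000 + 6.000000)/2 = 5.500000
  f(5.500000) = -9.625000
  f(mid) < 0, so root is in [5.500000, 6.000000]

Step 2: midpoint = (5.500000 + 6.000000)/2 = 5.750000
  f(5.750000) = 14.109375
  f(mid) > 0, so root is in [5.500000, 5.750000]

Step 3: midpoint = (5.500000 + 5.750000)/2 = 5.625000
  f(5.625000) = 1.978516
  f(mid) > 0, so root is in [5.500000, 5.625000]

Step 4: midpoint = (5.500000 + 5.625000)/2 = 5.562500
  f(5.562500) = -3.888428
  f(mid) < 0, so root is in [5.562500, 5.625000]

Step 5: midpoint = (5.562500 + 5.625000)/2 = 5.593750
  f(5.593750) = -0.971344
  f(mid) < 0, so root is in [5.593750, 5.625000]

midpoint = 5.593750


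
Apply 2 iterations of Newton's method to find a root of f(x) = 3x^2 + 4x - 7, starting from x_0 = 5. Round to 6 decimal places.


Newton's method: x_(n+1) = x_n - f(x_n)/f'(x_n)
f(x) = 3x^2 + 4x - 7
f'(x) = 6x + 4

Iteration 1:
  f(5.000000) = 88.000000
  f'(5.000000) = 34.000000
  x_1 = 5.000000 - (88.000000)/(34.000000) = 2.411765

Iteration 2:
  f(2.411765) = 20.096886
  f'(2.411765) = 18.470588
  x_2 = 2.411765 - (20.096886)/(18.470588) = 1.323717

x_2 = 1.323717


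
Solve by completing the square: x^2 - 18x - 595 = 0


Start: x^2 - 18x - 595 = 0
Move constant: x^2 - 18x = 595
Half of -18 is -9, squared is 81
Add 81 to both sides: x^2 - 18x + 81 = 676
(x - 9)^2 = 676
x - 9 = ±26
x = 9 + 26 = 35 or x = 9 - 26 = -17

x = -17, x = 35


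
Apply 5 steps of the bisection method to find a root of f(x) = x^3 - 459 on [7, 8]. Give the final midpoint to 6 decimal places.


f(x) = x^3 - 459
f(7) = -116 < 0
f(8) = 53 > 0

Step 1: midpoint = (7.000000 + 8.000000)/2 = 7.500000
  f(7.500000) = -37.125000
  f(mid) < 0, so root is in [7.500000, 8.000000]

Step 2: midpoint = (7.500000 + 8.000000)/2 = 7.750000
  f(7.750000) = 6.484375
  f(mid) > 0, so root is in [7.500000, 7.750000]

Step 3: midpoint = (7.500000 + 7.750000)/2 = 7.625000
  f(7.625000) = -15.677734
  f(mid) < 0, so root is in [7.625000, 7.750000]

Step 4: midpoint = (7.625000 + 7.750000)/2 = 7.687500
  f(7.687500) = -4.686768
  f(mid) < 0, so root is in [7.687500, 7.750000]

Step 5: midpoint = (7.687500 + 7.750000)/2 = 7.718750
  f(7.718750) = 0.876190
  f(mid) > 0, so root is in [7.687500, 7.718750]

midpoint = 7.718750


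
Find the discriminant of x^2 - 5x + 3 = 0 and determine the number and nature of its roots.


For ax^2 + bx + c = 0, discriminant D = b^2 - 4ac
Here a = 1, b = -5, c = 3
D = (-5)^2 - 4(1)(3) = 25 - 12 = 13

D = 13 > 0 but not a perfect square
The equation has 2 distinct real irrational roots.

Discriminant = 13, 2 distinct real irrational roots


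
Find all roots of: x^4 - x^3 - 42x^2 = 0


The lowest-degree term is x^2, so x = 0 is a root with multiplicity 2. Factor out x^2:
  x^2 - x - 42 = 0
Solve the quadratic x^2 - x - 42 = 0: discriminant = (-1)^2 - 4(1)(-42) = 1 + 168 = 169.
sqrt(169) = 13, so x = (1 ± 13)/2: x = 7 or x = -6.
Collecting all roots found:

x = -6, x = 0 (multiplicity 2), x = 7


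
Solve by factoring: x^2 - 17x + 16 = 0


We need two numbers that multiply to 16 and add to -17.
Those numbers are -16 and -1 (since (-16) * (-1) = 16 and (-16) + (-1) = -17).
So x^2 - 17x + 16 = (x - 16)(x - 1) = 0
Setting each factor to zero: x = 16 or x = 1

x = 1, x = 16


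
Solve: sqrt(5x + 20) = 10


Square both sides: 5x + 20 = 10^2 = 100
5x = 100 - 20 = 80
x = 16
Check: sqrt(5*16 + 20) = sqrt(100) = 10 ✓

x = 16


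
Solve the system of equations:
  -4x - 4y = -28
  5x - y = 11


Using Cramer's rule:
Determinant D = (-4)(-1) - (5)(-4) = 4 + 20 = 24
Dx = (-28)(-1) - (11)(-4) = 28 + 44 = 72
Dy = (-4)(11) - (5)(-28) = -44 + 140 = 96
x = Dx/D = 72/24 = 3
y = Dy/D = 96/24 = 4

x = 3, y = 4


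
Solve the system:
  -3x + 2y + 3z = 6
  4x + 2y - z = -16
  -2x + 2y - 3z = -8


Using Cramer's rule. Expand each determinant along the first row.
D  = (-3)*[2*(-3) - (-1)*2] - 2*[4*(-3) - (-1)*(-2)] + 3*[4*2 - 2*(-2)]
  = (-3)*(-4) - 2*(-14) + 3*(12) = 76
Dx = 6*[2*(-3) - (-1)*2] - 2*[(-16)*(-3) - (-1)*(-8)] + 3*[(-16)*2 - 2*(-8)]
  = 6*(-4) - 2*(40) + 3*(-16) = -152
Dy = (-3)*[(-16)*(-3) - (-1)*(-8)] - 6*[4*(-3) - (-1)*(-2)] + 3*[4*(-8) - (-16)*(-2)]
  = (-3)*(40) - 6*(-14) + 3*(-64) = -228
Dz = (-3)*[2*(-8) - (-16)*2] - 2*[4*(-8) - (-16)*(-2)] + 6*[4*2 - 2*(-2)]
  = (-3)*(16) - 2*(-64) + 6*(12) = 152
x = Dx/D = -152/76 = -2, y = Dy/D = -228/76 = -3, z = Dz/D = 152/76 = 2
Check eq1: (-3)(-2) + (2)(-3) + (3)(2) = 6 = 6 ✓
Check eq2: (4)(-2) + (2)(-3) + (-1)(2) = -16 = -16 ✓
Check eq3: (-2)(-2) + (2)(-3) + (-3)(2) = -8 = -8 ✓

x = -2, y = -3, z = 2


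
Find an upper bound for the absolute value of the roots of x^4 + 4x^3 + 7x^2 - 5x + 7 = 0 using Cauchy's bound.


Cauchy's bound: all roots r satisfy |r| <= 1 + max(|a_i/a_n|) for i = 0,...,n-1
where a_n is the leading coefficient.

Coefficients: [1, 4, 7, -5, 7]
Leading coefficient a_n = 1
Ratios |a_i/a_n|: 4, 7, 5, 7
Maximum ratio: 7
Cauchy's bound: |r| <= 1 + 7 = 8

Upper bound = 8


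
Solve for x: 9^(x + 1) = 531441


Express both sides with the same base.
531441 = 9^6
Since the bases match, equate exponents: x + 1 = 6
So x = 6 - (1) = 5

x = 5


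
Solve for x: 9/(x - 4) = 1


Multiply both sides by (x - 4): 9 = 1(x - 4)
Distribute: 9 = x - 4
x = 9 + 4 = 13
x = 13

x = 13


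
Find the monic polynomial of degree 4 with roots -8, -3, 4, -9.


A monic polynomial with roots -8, -3, 4, -9 is:
p(x) = (x + 8)(x + 3)(x - 4)(x + 9)
After multiplying by (x + 8): x + 8
After multiplying by (x + 3): x^2 + 11x + 24
After multiplying by (x - 4): x^3 + 7x^2 - 20x - 96
After multiplying by (x + 9): x^4 + 16x^3 + 43x^2 - 276x - 864

x^4 + 16x^3 + 43x^2 - 276x - 864


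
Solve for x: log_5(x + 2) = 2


Convert to exponential form: x + 2 = 5^2 = 25
x = 25 - 2 = 23
Check: log_5(23 + 2) = log_5(25) = log_5(25) = 2 ✓

x = 23


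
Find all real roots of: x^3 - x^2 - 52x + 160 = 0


Let p(x) = x^3 - x^2 - 52x + 160. By the rational root theorem (leading coefficient 1), any rational root is an integer divisor of 160: try ±1, ±2, ... in turn.
Test x = 1: value = 108 ≠ 0.
Test x = -1: value = 210 ≠ 0.
Test x = 2: value = 60 ≠ 0.
Test x = -2: value = 252 ≠ 0.
Test x = 4: value = 0 ✓, so (x - 4) is a factor.
Synthetic division by (x - 4): bring down 1; 1(4) - 1 = 3; 3(4) - 52 = -40; (-40)(4) + 160 = 0 → quotient x^2 + 3x - 40, remainder 0.
Solve the quadratic x^2 + 3x - 40 = 0: discriminant = 3^2 - 4(1)(-40) = 9 + 160 = 169.
sqrt(169) = 13, so x = (-3 ± 13)/2: x = 5 or x = -8.

x = -8, x = 4, x = 5


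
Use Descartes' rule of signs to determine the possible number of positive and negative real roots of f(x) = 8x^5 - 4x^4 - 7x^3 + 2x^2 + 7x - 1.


Descartes' rule of signs:

For positive roots, count sign changes in f(x) = 8x^5 - 4x^4 - 7x^3 + 2x^2 + 7x - 1:
Signs of coefficients: +, -, -, +, +, -
Number of sign changes: 3
Possible positive real roots: 3, 1

For negative roots, examine f(-x) = -8x^5 - 4x^4 + 7x^3 + 2x^2 - 7x - 1:
Signs of coefficients: -, -, +, +, -, -
Number of sign changes: 2
Possible negative real roots: 2, 0

Positive roots: 3 or 1; Negative roots: 2 or 0


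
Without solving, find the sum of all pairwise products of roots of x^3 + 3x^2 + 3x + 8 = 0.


By Vieta's formulas for x^3 + bx^2 + cx + d = 0:
  r1 + r2 + r3 = -b/a = -3
  r1*r2 + r1*r3 + r2*r3 = c/a = 3
  r1*r2*r3 = -d/a = -8


Sum of pairwise products = 3


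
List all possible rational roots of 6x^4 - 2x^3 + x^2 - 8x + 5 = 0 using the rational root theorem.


Rational root theorem: possible roots are ±p/q where:
  p divides the constant term (5): p ∈ {1, 5}
  q divides the leading coefficient (6): q ∈ {1, 2, 3, 6}

All possible rational roots: -5, -5/2, -5/3, -1, -5/6, -1/2, -1/3, -1/6, 1/6, 1/3, 1/2, 5/6, 1, 5/3, 5/2, 5

-5, -5/2, -5/3, -1, -5/6, -1/2, -1/3, -1/6, 1/6, 1/3, 1/2, 5/6, 1, 5/3, 5/2, 5


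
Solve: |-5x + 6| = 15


An absolute value equation |expr| = 15 gives two cases:
Case 1: -5x + 6 = 15
  -5x = 9, so x = -9/5
Case 2: -5x + 6 = -15
  -5x = -21, so x = 21/5

x = -9/5, x = 21/5


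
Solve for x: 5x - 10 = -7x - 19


Starting with: 5x - 10 = -7x - 19
Move all x terms to left: (5 + 7)x = -19 + 10
Simplify: 12x = -9
Divide both sides by 12: x = -3/4

x = -3/4


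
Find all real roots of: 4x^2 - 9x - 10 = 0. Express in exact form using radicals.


Using the quadratic formula: x = (-b ± sqrt(b^2 - 4ac)) / (2a)
Here a = 4, b = -9, c = -10
Discriminant = b^2 - 4ac = (-9)^2 - 4(4)(-10) = 81 + 160 = 241
Since discriminant = 241 > 0, there are two real roots.
x = (9 ± sqrt(241)) / 8
Numerically: x ≈ 3.0655 or x ≈ -0.8155

x = (9 + sqrt(241)) / 8 or x = (9 - sqrt(241)) / 8


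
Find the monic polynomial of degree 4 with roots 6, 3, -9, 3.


A monic polynomial with roots 6, 3, -9, 3 is:
p(x) = (x - 6)(x - 3)(x + 9)(x - 3)
After multiplying by (x - 6): x - 6
After multiplying by (x - 3): x^2 - 9x + 18
After multiplying by (x + 9): x^3 - 63x + 162
After multiplying by (x - 3): x^4 - 3x^3 - 63x^2 + 351x - 486

x^4 - 3x^3 - 63x^2 + 351x - 486


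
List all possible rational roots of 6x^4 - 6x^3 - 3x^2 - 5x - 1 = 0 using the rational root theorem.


Rational root theorem: possible roots are ±p/q where:
  p divides the constant term (-1): p ∈ {1}
  q divides the leading coefficient (6): q ∈ {1, 2, 3, 6}

All possible rational roots: -1, -1/2, -1/3, -1/6, 1/6, 1/3, 1/2, 1

-1, -1/2, -1/3, -1/6, 1/6, 1/3, 1/2, 1


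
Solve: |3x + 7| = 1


An absolute value equation |expr| = 1 gives two cases:
Case 1: 3x + 7 = 1
  3x = -6, so x = -2
Case 2: 3x + 7 = -1
  3x = -8, so x = -8/3

x = -8/3, x = -2


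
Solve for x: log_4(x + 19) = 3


Convert to exponential form: x + 19 = 4^3 = 64
x = 64 - 19 = 45
Check: log_4(45 + 19) = log_4(64) = log_4(64) = 3 ✓

x = 45


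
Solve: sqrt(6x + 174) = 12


Square both sides: 6x + 174 = 12^2 = 144
6x = 144 - 174 = -30
x = -5
Check: sqrt(6*(-5) + 174) = sqrt(144) = 12 ✓

x = -5


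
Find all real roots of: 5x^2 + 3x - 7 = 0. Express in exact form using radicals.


Using the quadratic formula: x = (-b ± sqrt(b^2 - 4ac)) / (2a)
Here a = 5, b = 3, c = -7
Discriminant = b^2 - 4ac = 3^2 - 4(5)(-7) = 9 + 140 = 149
Since discriminant = 149 > 0, there are two real roots.
x = (-3 ± sqrt(149)) / 10
Numerically: x ≈ 0.9207 or x ≈ -1.5207

x = (-3 + sqrt(149)) / 10 or x = (-3 - sqrt(149)) / 10


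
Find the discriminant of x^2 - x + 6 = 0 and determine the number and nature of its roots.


For ax^2 + bx + c = 0, discriminant D = b^2 - 4ac
Here a = 1, b = -1, c = 6
D = (-1)^2 - 4(1)(6) = 1 - 24 = -23

D = -23 < 0
The equation has no real roots (2 complex conjugate roots).

Discriminant = -23, no real roots (2 complex conjugate roots)


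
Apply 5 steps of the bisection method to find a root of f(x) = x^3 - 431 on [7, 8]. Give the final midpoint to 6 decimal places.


f(x) = x^3 - 431
f(7) = -88 < 0
f(8) = 81 > 0

Step 1: midpoint = (7.000000 + 8.000000)/2 = 7.500000
  f(7.500000) = -9.125000
  f(mid) < 0, so root is in [7.500000, 8.000000]

Step 2: midpoint = (7.500000 + 8.000000)/2 = 7.750000
  f(7.750000) = 34.484375
  f(mid) > 0, so root is in [7.500000, 7.750000]

Step 3: midpoint = (7.500000 + 7.750000)/2 = 7.625000
  f(7.625000) = 12.322266
  f(mid) > 0, so root is in [7.500000, 7.625000]

Step 4: midpoint = (7.500000 + 7.625000)/2 = 7.562500
  f(7.562500) = 1.510010
  f(mid) > 0, so root is in [7.500000, 7.562500]

Step 5: midpoint = (7.500000 + 7.562500)/2 = 7.531250
  f(7.531250) = -3.829559
  f(mid) < 0, so root is in [7.531250, 7.562500]

midpoint = 7.531250


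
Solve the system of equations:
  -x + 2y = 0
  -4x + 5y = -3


Using Cramer's rule:
Determinant D = (-1)(5) - (-4)(2) = -5 + 8 = 3
Dx = (0)(5) - (-3)(2) = 0 + 6 = 6
Dy = (-1)(-3) - (-4)(0) = 3 - 0 = 3
x = Dx/D = 6/3 = 2
y = Dy/D = 3/3 = 1

x = 2, y = 1


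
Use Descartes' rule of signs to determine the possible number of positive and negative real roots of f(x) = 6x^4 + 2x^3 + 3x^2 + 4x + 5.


Descartes' rule of signs:

For positive roots, count sign changes in f(x) = 6x^4 + 2x^3 + 3x^2 + 4x + 5:
Signs of coefficients: +, +, +, +, +
Number of sign changes: 0
Possible positive real roots: 0

For negative roots, examine f(-x) = 6x^4 - 2x^3 + 3x^2 - 4x + 5:
Signs of coefficients: +, -, +, -, +
Number of sign changes: 4
Possible negative real roots: 4, 2, 0

Positive roots: 0; Negative roots: 4 or 2 or 0


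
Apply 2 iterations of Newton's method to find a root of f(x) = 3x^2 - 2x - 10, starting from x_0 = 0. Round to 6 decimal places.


Newton's method: x_(n+1) = x_n - f(x_n)/f'(x_n)
f(x) = 3x^2 - 2x - 10
f'(x) = 6x - 2

Iteration 1:
  f(0.000000) = -10.000000
  f'(0.000000) = -2.000000
  x_1 = 0.000000 - (-10.000000)/(-2.000000) = -5.000000

Iteration 2:
  f(-5.000000) = 75.000000
  f'(-5.000000) = -32.000000
  x_2 = -5.000000 - (75.000000)/(-32.000000) = -2.656250

x_2 = -2.656250


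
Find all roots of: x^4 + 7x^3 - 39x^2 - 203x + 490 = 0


Let p(x) = x^4 + 7x^3 - 39x^2 - 203x + 490. By the rational root theorem (leading coefficient 1), any rational root is an integer divisor of 490: try ±1, ±2, ... in turn.
Test x = 1: value = 256 ≠ 0.
Test x = -1: value = 648 ≠ 0.
Test x = 2: value = 0 ✓, so (x - 2) is a factor.
Synthetic division by (x - 2): bring down 1; 1(2) + 7 = 9; 9(2) - 39 = -21; (-21)(2) - 203 = -245; (-245)(2) + 490 = 0 → quotient x^3 + 9x^2 - 21x - 245, remainder 0.
Continue with the quotient x^3 + 9x^2 - 21x - 245 (candidates must divide 245).
Test x = 5: value = 0 ✓, so (x - 5) is a factor.
Synthetic division by (x - 5): bring down 1; 1(5) + 9 = 14; 14(5) - 21 = 49; 49(5) - 245 = 0 → quotient x^2 + 14x + 49, remainder 0.
Solve the quadratic x^2 + 14x + 49 = 0: discriminant = 14^2 - 4(1)(49) = 196 - 196 = 0.
Discriminant = 0, so a double root: x = -14/2 = -7.
Collecting all roots found:

x = -7 (multiplicity 2), x = 2, x = 5


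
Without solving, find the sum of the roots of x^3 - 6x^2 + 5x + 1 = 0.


By Vieta's formulas for x^3 + bx^2 + cx + d = 0:
  r1 + r2 + r3 = -b/a = 6
  r1*r2 + r1*r3 + r2*r3 = c/a = 5
  r1*r2*r3 = -d/a = -1


Sum = 6


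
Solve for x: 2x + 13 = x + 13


Starting with: 2x + 13 = x + 13
Move all x terms to left: (2 - 1)x = 13 - 13
Simplify: x = 0
Divide both sides by 1: x = 0

x = 0


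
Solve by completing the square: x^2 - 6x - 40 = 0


Start: x^2 - 6x - 40 = 0
Move constant: x^2 - 6x = 40
Half of -6 is -3, squared is 9
Add 9 to both sides: x^2 - 6x + 9 = 49
(x - 3)^2 = 49
x - 3 = ±7
x = 3 + 7 = 10 or x = 3 - 7 = -4

x = -4, x = 10


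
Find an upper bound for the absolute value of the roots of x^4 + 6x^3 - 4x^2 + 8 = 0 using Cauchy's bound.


Cauchy's bound: all roots r satisfy |r| <= 1 + max(|a_i/a_n|) for i = 0,...,n-1
where a_n is the leading coefficient.

Coefficients: [1, 6, -4, 0, 8]
Leading coefficient a_n = 1
Ratios |a_i/a_n|: 6, 4, 0, 8
Maximum ratio: 8
Cauchy's bound: |r| <= 1 + 8 = 9

Upper bound = 9


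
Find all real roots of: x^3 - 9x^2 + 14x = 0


The constant term is 0, so x = 0 is a root. Factor out x:
  x(x^2 - 9x + 14) = 0
Solve the quadratic x^2 - 9x + 14 = 0: discriminant = (-9)^2 - 4(1)(14) = 81 - 56 = 25.
sqrt(25) = 5, so x = (9 ± 5)/2: x = 7 or x = 2.

x = 0, x = 2, x = 7


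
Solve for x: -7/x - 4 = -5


Subtract -4 from both sides: -7/x = -1
Multiply both sides by x: -7 = -1 * x
Divide by -1: x = 7

x = 7


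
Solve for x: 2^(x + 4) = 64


Express both sides with the same base.
64 = 2^6
Since the bases match, equate exponents: x + 4 = 6
So x = 6 - (4) = 2

x = 2


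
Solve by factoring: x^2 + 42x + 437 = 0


We need two numbers that multiply to 437 and add to 42.
Those numbers are 19 and 23 (since 19 * 23 = 437 and 19 + 23 = 42).
So x^2 + 42x + 437 = (x + 19)(x + 23) = 0
Setting each factor to zero: x = -19 or x = -23

x = -23, x = -19


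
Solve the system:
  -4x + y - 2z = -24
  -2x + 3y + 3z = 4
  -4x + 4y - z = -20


Using Cramer's rule. Expand each determinant along the first row.
D  = (-4)*[3*(-1) - 3*4] - 1*[(-2)*(-1) - 3*(-4)] + (-2)*[(-2)*4 - 3*(-4)]
  = (-4)*(-15) - 1*(14) + (-2)*(4) = 38
Dx = (-24)*[3*(-1) - 3*4] - 1*[4*(-1) - 3*(-20)] + (-2)*[4*4 - 3*(-20)]
  = (-24)*(-15) - 1*(56) + (-2)*(76) = 152
Dy = (-4)*[4*(-1) - 3*(-20)] - (-24)*[(-2)*(-1) - 3*(-4)] + (-2)*[(-2)*(-20) - 4*(-4)]
  = (-4)*(56) - (-24)*(14) + (-2)*(56) = 0
Dz = (-4)*[3*(-20) - 4*4] - 1*[(-2)*(-20) - 4*(-4)] + (-24)*[(-2)*4 - 3*(-4)]
  = (-4)*(-76) - 1*(56) + (-24)*(4) = 152
x = Dx/D = 152/38 = 4, y = Dy/D = 0/38 = 0, z = Dz/D = 152/38 = 4
Check eq1: (-4)(4) + (1)(0) + (-2)(4) = -24 = -24 ✓
Check eq2: (-2)(4) + (3)(0) + (3)(4) = 4 = 4 ✓
Check eq3: (-4)(4) + (4)(0) + (-1)(4) = -20 = -20 ✓

x = 4, y = 0, z = 4


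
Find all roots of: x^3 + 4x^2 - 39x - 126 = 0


Let p(x) = x^3 + 4x^2 - 39x - 126. By the rational root theorem (leading coefficient 1), any rational root is an integer divisor of 126: try ±1, ±2, ... in turn.
Test x = 1: value = -160 ≠ 0.
Test x = -1: value = -84 ≠ 0.
Test x = 2: value = -180 ≠ 0.
Test x = -2: value = -40 ≠ 0.
Test x = 3: value = -180 ≠ 0.
Test x = -3: value = 0 ✓, so (x + 3) is a factor.
Synthetic division by (x + 3): bring down 1; 1(-3) + 4 = 1; 1(-3) - 39 = -42; (-42)(-3) - 126 = 0 → quotient x^2 + x - 42, remainder 0.
Solve the quadratic x^2 + x - 42 = 0: discriminant = 1^2 - 4(1)(-42) = 1 + 168 = 169.
sqrt(169) = 13, so x = (-1 ± 13)/2: x = 6 or x = -7.
Collecting all roots found:

x = -7, x = -3, x = 6


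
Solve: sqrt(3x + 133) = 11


Square both sides: 3x + 133 = 11^2 = 121
3x = 121 - 133 = -12
x = -4
Check: sqrt(3*(-4) + 133) = sqrt(121) = 11 ✓

x = -4


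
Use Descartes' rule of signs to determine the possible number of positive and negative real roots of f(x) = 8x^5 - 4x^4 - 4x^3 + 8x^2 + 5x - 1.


Descartes' rule of signs:

For positive roots, count sign changes in f(x) = 8x^5 - 4x^4 - 4x^3 + 8x^2 + 5x - 1:
Signs of coefficients: +, -, -, +, +, -
Number of sign changes: 3
Possible positive real roots: 3, 1

For negative roots, examine f(-x) = -8x^5 - 4x^4 + 4x^3 + 8x^2 - 5x - 1:
Signs of coefficients: -, -, +, +, -, -
Number of sign changes: 2
Possible negative real roots: 2, 0

Positive roots: 3 or 1; Negative roots: 2 or 0


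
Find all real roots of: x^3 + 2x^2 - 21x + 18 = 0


Let p(x) = x^3 + 2x^2 - 21x + 18. By the rational root theorem (leading coefficient 1), any rational root is an integer divisor of 18: try ±1, ±2, ... in turn.
Test x = 1: value = 0 ✓, so (x - 1) is a factor.
Synthetic division by (x - 1): bring down 1; 1(1) + 2 = 3; 3(1) - 21 = -18; (-18)(1) + 18 = 0 → quotient x^2 + 3x - 18, remainder 0.
Solve the quadratic x^2 + 3x - 18 = 0: discriminant = 3^2 - 4(1)(-18) = 9 + 72 = 81.
sqrt(81) = 9, so x = (-3 ± 9)/2: x = 3 or x = -6.

x = -6, x = 1, x = 3


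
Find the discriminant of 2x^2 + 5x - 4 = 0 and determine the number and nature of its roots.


For ax^2 + bx + c = 0, discriminant D = b^2 - 4ac
Here a = 2, b = 5, c = -4
D = (5)^2 - 4(2)(-4) = 25 + 32 = 57

D = 57 > 0 but not a perfect square
The equation has 2 distinct real irrational roots.

Discriminant = 57, 2 distinct real irrational roots


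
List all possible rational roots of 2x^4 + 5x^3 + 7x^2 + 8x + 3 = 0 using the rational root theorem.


Rational root theorem: possible roots are ±p/q where:
  p divides the constant term (3): p ∈ {1, 3}
  q divides the leading coefficient (2): q ∈ {1, 2}

All possible rational roots: -3, -3/2, -1, -1/2, 1/2, 1, 3/2, 3

-3, -3/2, -1, -1/2, 1/2, 1, 3/2, 3


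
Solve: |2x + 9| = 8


An absolute value equation |expr| = 8 gives two cases:
Case 1: 2x + 9 = 8
  2x = -1, so x = -1/2
Case 2: 2x + 9 = -8
  2x = -17, so x = -17/2

x = -17/2, x = -1/2


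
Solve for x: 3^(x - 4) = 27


Express both sides with the same base.
27 = 3^3
Since the bases match, equate exponents: x - 4 = 3
So x = 3 - (-4) = 7

x = 7


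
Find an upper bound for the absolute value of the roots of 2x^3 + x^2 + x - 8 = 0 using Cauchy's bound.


Cauchy's bound: all roots r satisfy |r| <= 1 + max(|a_i/a_n|) for i = 0,...,n-1
where a_n is the leading coefficient.

Coefficients: [2, 1, 1, -8]
Leading coefficient a_n = 2
Ratios |a_i/a_n|: 1/2, 1/2, 4
Maximum ratio: 4
Cauchy's bound: |r| <= 1 + 4 = 5

Upper bound = 5


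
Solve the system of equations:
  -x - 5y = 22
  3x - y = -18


Using Cramer's rule:
Determinant D = (-1)(-1) - (3)(-5) = 1 + 15 = 16
Dx = (22)(-1) - (-18)(-5) = -22 - 90 = -112
Dy = (-1)(-18) - (3)(22) = 18 - 66 = -48
x = Dx/D = -112/16 = -7
y = Dy/D = -48/16 = -3

x = -7, y = -3


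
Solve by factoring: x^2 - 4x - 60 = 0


We need two numbers that multiply to -60 and add to -4.
Those numbers are 6 and -10 (since 6 * (-10) = -60 and 6 + (-10) = -4).
So x^2 - 4x - 60 = (x + 6)(x - 10) = 0
Setting each factor to zero: x = -6 or x = 10

x = -6, x = 10


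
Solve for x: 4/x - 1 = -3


Subtract -1 from both sides: 4/x = -2
Multiply both sides by x: 4 = -2 * x
Divide by -2: x = -2

x = -2


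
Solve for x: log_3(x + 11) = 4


Convert to exponential form: x + 11 = 3^4 = 81
x = 81 - 11 = 70
Check: log_3(70 + 11) = log_3(81) = log_3(81) = 4 ✓

x = 70


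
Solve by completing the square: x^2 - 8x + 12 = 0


Start: x^2 - 8x + 12 = 0
Move constant: x^2 - 8x = -12
Half of -8 is -4, squared is 16
Add 16 to both sides: x^2 - 8x + 16 = 4
(x - 4)^2 = 4
x - 4 = ±2
x = 4 + 2 = 6 or x = 4 - 2 = 2

x = 2, x = 6


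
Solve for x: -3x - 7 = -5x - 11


Starting with: -3x - 7 = -5x - 11
Move all x terms to left: (-3 + 5)x = -11 + 7
Simplify: 2x = -4
Divide both sides by 2: x = -2

x = -2


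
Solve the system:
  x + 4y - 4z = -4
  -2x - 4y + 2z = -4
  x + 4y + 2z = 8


Using Cramer's rule. Expand each determinant along the first row.
D  = 1*[(-4)*2 - 2*4] - 4*[(-2)*2 - 2*1] + (-4)*[(-2)*4 - (-4)*1]
  = 1*(-16) - 4*(-6) + (-4)*(-4) = 24
Dx = (-4)*[(-4)*2 - 2*4] - 4*[(-4)*2 - 2*8] + (-4)*[(-4)*4 - (-4)*8]
  = (-4)*(-16) - 4*(-24) + (-4)*(16) = 96
Dy = 1*[(-4)*2 - 2*8] - (-4)*[(-2)*2 - 2*1] + (-4)*[(-2)*8 - (-4)*1]
  = 1*(-24) - (-4)*(-6) + (-4)*(-12) = 0
Dz = 1*[(-4)*8 - (-4)*4] - 4*[(-2)*8 - (-4)*1] + (-4)*[(-2)*4 - (-4)*1]
  = 1*(-16) - 4*(-12) + (-4)*(-4) = 48
x = Dx/D = 96/24 = 4, y = Dy/D = 0/24 = 0, z = Dz/D = 48/24 = 2
Check eq1: (1)(4) + (4)(0) + (-4)(2) = -4 = -4 ✓
Check eq2: (-2)(4) + (-4)(0) + (2)(2) = -4 = -4 ✓
Check eq3: (1)(4) + (4)(0) + (2)(2) = 8 = 8 ✓

x = 4, y = 0, z = 2


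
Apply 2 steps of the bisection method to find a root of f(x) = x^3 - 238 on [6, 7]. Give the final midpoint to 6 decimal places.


f(x) = x^3 - 238
f(6) = -22 < 0
f(7) = 105 > 0

Step 1: midpoint = (6.000000 + 7.000000)/2 = 6.500000
  f(6.500000) = 36.625000
  f(mid) > 0, so root is in [6.000000, 6.500000]

Step 2: midpoint = (6.000000 + 6.500000)/2 = 6.250000
  f(6.250000) = 6.140625
  f(mid) > 0, so root is in [6.000000, 6.250000]

midpoint = 6.250000


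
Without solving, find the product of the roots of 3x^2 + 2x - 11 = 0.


By Vieta's formulas for ax^2 + bx + c = 0:
  Sum of roots = -b/a
  Product of roots = c/a

Here a = 3, b = 2, c = -11
Sum = -(2)/3 = -2/3
Product = -11/3 = -11/3

Product = -11/3


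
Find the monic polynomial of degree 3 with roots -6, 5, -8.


A monic polynomial with roots -6, 5, -8 is:
p(x) = (x + 6)(x - 5)(x + 8)
After multiplying by (x + 6): x + 6
After multiplying by (x - 5): x^2 + x - 30
After multiplying by (x + 8): x^3 + 9x^2 - 22x - 240

x^3 + 9x^2 - 22x - 240


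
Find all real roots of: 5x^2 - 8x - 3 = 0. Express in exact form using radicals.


Using the quadratic formula: x = (-b ± sqrt(b^2 - 4ac)) / (2a)
Here a = 5, b = -8, c = -3
Discriminant = b^2 - 4ac = (-8)^2 - 4(5)(-3) = 64 + 60 = 124
Since discriminant = 124 > 0, there are two real roots.
x = (8 ± 2*sqrt(31)) / 10
Simplifying: x = (4 ± sqrt(31)) / 5
Numerically: x ≈ 1.9136 or x ≈ -0.3136

x = (4 + sqrt(31)) / 5 or x = (4 - sqrt(31)) / 5
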